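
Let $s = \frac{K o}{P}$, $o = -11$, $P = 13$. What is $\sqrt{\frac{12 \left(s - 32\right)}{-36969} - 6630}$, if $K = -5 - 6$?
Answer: $\frac{i \sqrt{170150271919810}}{160199} \approx 81.425 i$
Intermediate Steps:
$K = -11$ ($K = -5 - 6 = -11$)
$s = \frac{121}{13}$ ($s = \frac{\left(-11\right) \left(-11\right)}{13} = 121 \cdot \frac{1}{13} = \frac{121}{13} \approx 9.3077$)
$\sqrt{\frac{12 \left(s - 32\right)}{-36969} - 6630} = \sqrt{\frac{12 \left(\frac{121}{13} - 32\right)}{-36969} - 6630} = \sqrt{12 \left(- \frac{295}{13}\right) \left(- \frac{1}{36969}\right) - 6630} = \sqrt{\left(- \frac{3540}{13}\right) \left(- \frac{1}{36969}\right) - 6630} = \sqrt{\frac{1180}{160199} - 6630} = \sqrt{- \frac{1062118190}{160199}} = \frac{i \sqrt{170150271919810}}{160199}$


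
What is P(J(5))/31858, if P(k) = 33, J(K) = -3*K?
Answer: 33/31858 ≈ 0.0010358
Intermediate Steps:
P(J(5))/31858 = 33/31858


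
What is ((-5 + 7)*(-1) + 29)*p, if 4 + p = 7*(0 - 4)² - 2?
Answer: 2862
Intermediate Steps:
p = 106 (p = -4 + (7*(0 - 4)² - 2) = -4 + (7*(-4)² - 2) = -4 + (7*16 - 2) = -4 + (112 - 2) = -4 + 110 = 106)
((-5 + 7)*(-1) + 29)*p = ((-5 + 7)*(-1) + 29)*106 = (2*(-1) + 29)*106 = (-2 + 29)*106 = 27*106 = 2862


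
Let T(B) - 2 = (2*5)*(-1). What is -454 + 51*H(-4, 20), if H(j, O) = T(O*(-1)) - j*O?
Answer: 3218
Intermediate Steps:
T(B) = -8 (T(B) = 2 + (2*5)*(-1) = 2 + 10*(-1) = 2 - 10 = -8)
H(j, O) = -8 - O*j (H(j, O) = -8 - j*O = -8 - O*j)
-454 + 51*H(-4, 20) = -454 + 51*(-8 - 1*20*(-4)) = -454 + 51*(-8 + 80) = -454 + 51*72 = -454 + 3672 = 3218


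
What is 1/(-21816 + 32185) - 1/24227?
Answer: 13858/251209763 ≈ 5.5165e-5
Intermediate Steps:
1/(-21816 + 32185) - 1/24227 = 1/10369 - 1*1/24227 = 1/10369 - 1/24227 = 13858/251209763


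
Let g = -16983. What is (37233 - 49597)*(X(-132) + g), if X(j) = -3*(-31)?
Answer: 208827960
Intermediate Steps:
X(j) = 93
(37233 - 49597)*(X(-132) + g) = (37233 - 49597)*(93 - 16983) = -12364*(-16890) = 208827960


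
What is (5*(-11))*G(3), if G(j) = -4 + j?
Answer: 55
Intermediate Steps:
(5*(-11))*G(3) = (5*(-11))*(-4 + 3) = -55*(-1) = 55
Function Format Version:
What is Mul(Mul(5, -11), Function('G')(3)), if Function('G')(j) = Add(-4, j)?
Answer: 55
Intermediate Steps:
Mul(Mul(5, -11), Function('G')(3)) = Mul(Mul(5, -11), Add(-4, 3)) = Mul(-55, -1) = 55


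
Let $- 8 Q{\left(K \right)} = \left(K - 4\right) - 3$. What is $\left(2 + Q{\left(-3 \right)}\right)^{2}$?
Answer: $\frac{169}{16} \approx 10.563$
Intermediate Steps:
$Q{\left(K \right)} = \frac{7}{8} - \frac{K}{8}$ ($Q{\left(K \right)} = - \frac{\left(K - 4\right) - 3}{8} = - \frac{\left(-4 + K\right) - 3}{8} = - \frac{-7 + K}{8} = \frac{7}{8} - \frac{K}{8}$)
$\left(2 + Q{\left(-3 \right)}\right)^{2} = \left(2 + \left(\frac{7}{8} - - \frac{3}{8}\right)\right)^{2} = \left(2 + \left(\frac{7}{8} + \frac{3}{8}\right)\right)^{2} = \left(2 + \frac{5}{4}\right)^{2} = \left(\frac{13}{4}\right)^{2} = \frac{169}{16}$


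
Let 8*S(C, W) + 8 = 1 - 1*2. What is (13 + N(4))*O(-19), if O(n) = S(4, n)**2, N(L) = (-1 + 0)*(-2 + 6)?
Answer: 729/64 ≈ 11.391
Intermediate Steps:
S(C, W) = -9/8 (S(C, W) = -1 + (1 - 1*2)/8 = -1 + (1 - 2)/8 = -1 + (1/8)*(-1) = -1 - 1/8 = -9/8)
N(L) = -4 (N(L) = -1*4 = -4)
O(n) = 81/64 (O(n) = (-9/8)**2 = 81/64)
(13 + N(4))*O(-19) = (13 - 4)*(81/64) = 9*(81/64) = 729/64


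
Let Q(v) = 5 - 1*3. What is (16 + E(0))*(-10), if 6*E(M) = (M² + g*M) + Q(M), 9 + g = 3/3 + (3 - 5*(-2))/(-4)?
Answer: -490/3 ≈ -163.33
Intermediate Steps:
g = -45/4 (g = -9 + (3/3 + (3 - 5*(-2))/(-4)) = -9 + (3*(⅓) + (3 + 10)*(-¼)) = -9 + (1 + 13*(-¼)) = -9 + (1 - 13/4) = -9 - 9/4 = -45/4 ≈ -11.250)
Q(v) = 2 (Q(v) = 5 - 3 = 2)
E(M) = ⅓ - 15*M/8 + M²/6 (E(M) = ((M² - 45*M/4) + 2)/6 = (2 + M² - 45*M/4)/6 = ⅓ - 15*M/8 + M²/6)
(16 + E(0))*(-10) = (16 + (⅓ - 15/8*0 + (⅙)*0²))*(-10) = (16 + (⅓ + 0 + (⅙)*0))*(-10) = (16 + (⅓ + 0 + 0))*(-10) = (16 + ⅓)*(-10) = (49/3)*(-10) = -490/3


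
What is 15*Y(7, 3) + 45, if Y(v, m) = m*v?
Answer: 360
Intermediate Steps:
15*Y(7, 3) + 45 = 15*(3*7) + 45 = 15*21 + 45 = 315 + 45 = 360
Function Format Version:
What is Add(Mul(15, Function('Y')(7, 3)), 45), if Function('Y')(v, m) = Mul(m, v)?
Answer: 360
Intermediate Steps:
Add(Mul(15, Function('Y')(7, 3)), 45) = Add(Mul(15, Mul(3, 7)), 45) = Add(Mul(15, 21), 45) = Add(315, 45) = 360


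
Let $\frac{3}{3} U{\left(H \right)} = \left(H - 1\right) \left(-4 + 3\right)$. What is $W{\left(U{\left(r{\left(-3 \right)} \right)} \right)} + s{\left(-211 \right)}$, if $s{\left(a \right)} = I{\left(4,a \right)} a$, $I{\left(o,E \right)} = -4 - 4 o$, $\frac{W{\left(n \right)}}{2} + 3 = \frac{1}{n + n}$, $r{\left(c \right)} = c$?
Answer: $\frac{16857}{4} \approx 4214.3$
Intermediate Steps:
$U{\left(H \right)} = 1 - H$ ($U{\left(H \right)} = \left(H - 1\right) \left(-4 + 3\right) = \left(-1 + H\right) \left(-1\right) = 1 - H$)
$W{\left(n \right)} = -6 + \frac{1}{n}$ ($W{\left(n \right)} = -6 + \frac{2}{n + n} = -6 + \frac{2}{2 n} = -6 + 2 \frac{1}{2 n} = -6 + \frac{1}{n}$)
$s{\left(a \right)} = - 20 a$ ($s{\left(a \right)} = \left(-4 - 16\right) a = - 20 a$)
$W{\left(U{\left(r{\left(-3 \right)} \right)} \right)} + s{\left(-211 \right)} = \left(-6 + \frac{1}{1 - -3}\right) - -4220 = \left(-6 + \frac{1}{1 + 3}\right) + 4220 = \left(-6 + \frac{1}{4}\right) + 4220 = - \frac{23}{4} + 4220 = \frac{16857}{4}$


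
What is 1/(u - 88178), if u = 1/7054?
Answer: -7054/622007611 ≈ -1.1341e-5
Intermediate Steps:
u = 1/7054 ≈ 0.00014176
1/(u - 88178) = 1/(1/7054 - 88178) = 1/(-622007611/7054) = -7054/622007611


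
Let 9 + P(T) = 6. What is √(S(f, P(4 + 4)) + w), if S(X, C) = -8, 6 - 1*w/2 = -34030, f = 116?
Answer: 4*√4254 ≈ 260.89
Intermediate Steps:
P(T) = -3 (P(T) = -9 + 6 = -3)
w = 68072 (w = 12 - 2*(-34030) = 12 + 68060 = 68072)
√(S(f, P(4 + 4)) + w) = √(-8 + 68072) = √68064 = 4*√4254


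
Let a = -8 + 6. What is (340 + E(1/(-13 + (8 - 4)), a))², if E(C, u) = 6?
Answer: 119716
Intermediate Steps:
a = -2
(340 + E(1/(-13 + (8 - 4)), a))² = (340 + 6)² = 346² = 119716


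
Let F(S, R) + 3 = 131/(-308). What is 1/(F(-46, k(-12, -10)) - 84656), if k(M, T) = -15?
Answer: -308/26075103 ≈ -1.1812e-5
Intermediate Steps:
F(S, R) = -1055/308 (F(S, R) = -3 + 131/(-308) = -3 + 131*(-1/308) = -3 - 131/308 = -1055/308)
1/(F(-46, k(-12, -10)) - 84656) = 1/(-1055/308 - 84656) = 1/(-26075103/308) = -308/26075103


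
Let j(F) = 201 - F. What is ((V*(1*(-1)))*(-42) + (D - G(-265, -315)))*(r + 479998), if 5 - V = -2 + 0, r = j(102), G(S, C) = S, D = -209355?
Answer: -100242333212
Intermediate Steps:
r = 99 (r = 201 - 1*102 = 201 - 102 = 99)
V = 7 (V = 5 - (-2 + 0) = 5 - 1*(-2) = 5 + 2 = 7)
((V*(1*(-1)))*(-42) + (D - G(-265, -315)))*(r + 479998) = ((7*(1*(-1)))*(-42) + (-209355 - 1*(-265)))*(99 + 479998) = ((7*(-1))*(-42) + (-209355 + 265))*480097 = (-7*(-42) - 209090)*480097 = (294 - 209090)*480097 = -208796*480097 = -100242333212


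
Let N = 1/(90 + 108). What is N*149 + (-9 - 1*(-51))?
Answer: 8465/198 ≈ 42.753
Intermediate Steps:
N = 1/198 ≈ 0.0050505
N*149 + (-9 - 1*(-51)) = (1/198)*149 + (-9 - 1*(-51)) = 149/198 + (-9 + 51) = 149/198 + 42 = 8465/198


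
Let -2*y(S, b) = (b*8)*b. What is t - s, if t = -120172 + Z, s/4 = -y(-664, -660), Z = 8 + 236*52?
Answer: -7077492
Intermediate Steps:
Z = 12280 (Z = 8 + 12272 = 12280)
y(S, b) = -4*b² (y(S, b) = -b*8*b/2 = -8*b*b/2 = -4*b²)
s = 6969600 (s = 4*(-(-4)*(-660)²) = 4*(-(-4)*435600) = 4*(-1*(-1742400)) = 4*1742400 = 6969600)
t = -107892 (t = -120172 + 12280 = -107892)
t - s = -107892 - 1*6969600 = -107892 - 6969600 = -7077492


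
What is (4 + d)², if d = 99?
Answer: 10609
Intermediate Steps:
(4 + d)² = (4 + 99)² = 103² = 10609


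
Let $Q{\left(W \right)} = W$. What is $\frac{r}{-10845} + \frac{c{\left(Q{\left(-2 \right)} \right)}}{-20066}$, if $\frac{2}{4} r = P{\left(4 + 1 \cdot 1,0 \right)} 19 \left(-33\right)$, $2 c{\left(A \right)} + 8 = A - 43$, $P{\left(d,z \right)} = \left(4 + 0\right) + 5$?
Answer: $\frac{50389393}{48359060} \approx 1.042$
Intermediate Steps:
$P{\left(d,z \right)} = 9$ ($P{\left(d,z \right)} = 4 + 5 = 9$)
$c{\left(A \right)} = - \frac{51}{2} + \frac{A}{2}$ ($c{\left(A \right)} = -4 + \frac{A - 43}{2} = -4 + \frac{-43 + A}{2} = -4 + \left(- \frac{43}{2} + \frac{A}{2}\right) = - \frac{51}{2} + \frac{A}{2}$)
$r = -11286$ ($r = 2 \cdot 9 \cdot 19 \left(-33\right) = 2 \cdot 171 \left(-33\right) = 2 \left(-5643\right) = -11286$)
$\frac{r}{-10845} + \frac{c{\left(Q{\left(-2 \right)} \right)}}{-20066} = - \frac{11286}{-10845} + \frac{- \frac{51}{2} + \frac{1}{2} \left(-2\right)}{-20066} = \left(-11286\right) \left(- \frac{1}{10845}\right) + \left(- \frac{51}{2} - 1\right) \left(- \frac{1}{20066}\right) = \frac{1254}{1205} - - \frac{53}{40132} = \frac{1254}{1205} + \frac{53}{40132} = \frac{50389393}{48359060}$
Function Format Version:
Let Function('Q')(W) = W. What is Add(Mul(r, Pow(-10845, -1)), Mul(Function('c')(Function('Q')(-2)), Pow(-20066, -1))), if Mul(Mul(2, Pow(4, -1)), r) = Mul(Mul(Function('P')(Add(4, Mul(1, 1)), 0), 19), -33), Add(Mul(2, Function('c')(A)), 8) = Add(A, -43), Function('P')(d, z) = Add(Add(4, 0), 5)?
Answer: Rational(50389393, 48359060) ≈ 1.0420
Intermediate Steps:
Function('P')(d, z) = 9 (Function('P')(d, z) = Add(4, 5) = 9)
Function('c')(A) = Add(Rational(-51, 2), Mul(Rational(1, 2), A)) (Function('c')(A) = Add(-4, Mul(Rational(1, 2), Add(A, -43))) = Add(-4, Mul(Rational(1, 2), Add(-43, A))) = Add(-4, Add(Rational(-43, 2), Mul(Rational(1, 2), A))) = Add(Rational(-51, 2), Mul(Rational(1, 2), A)))
r = -11286 (r = Mul(2, Mul(Mul(9, 19), -33)) = Mul(2, Mul(171, -33)) = Mul(2, -5643) = -11286)
Add(Mul(r, Pow(-10845, -1)), Mul(Function('c')(Function('Q')(-2)), Pow(-20066, -1))) = Add(Mul(-11286, Pow(-10845, -1)), Mul(Add(Rational(-51, 2), Mul(Rational(1, 2), -2)), Pow(-20066, -1))) = Add(Mul(-11286, Rational(-1, 10845)), Mul(Add(Rational(-51, 2), -1), Rational(-1, 20066))) = Add(Rational(1254, 1205), Mul(Rational(-53, 2), Rational(-1, 20066))) = Add(Rational(1254, 1205), Rational(53, 40132)) = Rational(50389393, 48359060)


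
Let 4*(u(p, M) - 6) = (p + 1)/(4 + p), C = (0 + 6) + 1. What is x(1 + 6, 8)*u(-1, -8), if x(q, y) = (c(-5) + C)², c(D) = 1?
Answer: 384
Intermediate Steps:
C = 7 (C = 6 + 1 = 7)
u(p, M) = 6 + (1 + p)/(4*(4 + p)) (u(p, M) = 6 + ((p + 1)/(4 + p))/4 = 6 + ((1 + p)/(4 + p))/4 = 6 + (1 + p)/(4*(4 + p)))
x(q, y) = 64 (x(q, y) = (1 + 7)² = 8² = 64)
x(1 + 6, 8)*u(-1, -8) = 64*((97 + 25*(-1))/(4*(4 - 1))) = 64*((¼)*(97 - 25)/3) = 64*((¼)*(⅓)*72) = 64*6 = 384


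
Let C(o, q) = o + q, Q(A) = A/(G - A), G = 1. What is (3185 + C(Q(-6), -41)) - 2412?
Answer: 5118/7 ≈ 731.14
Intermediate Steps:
Q(A) = A/(1 - A)
(3185 + C(Q(-6), -41)) - 2412 = (3185 + (-1*(-6)/(-1 - 6) - 41)) - 2412 = (3185 + (-1*(-6)/(-7) - 41)) - 2412 = (3185 + (-1*(-6)*(-⅐) - 41)) - 2412 = (3185 + (-6/7 - 41)) - 2412 = (3185 - 293/7) - 2412 = 22002/7 - 2412 = 5118/7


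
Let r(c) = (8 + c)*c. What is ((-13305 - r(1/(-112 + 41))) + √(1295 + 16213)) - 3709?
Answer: -85767007/5041 + 2*√4377 ≈ -16882.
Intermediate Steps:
r(c) = c*(8 + c)
((-13305 - r(1/(-112 + 41))) + √(1295 + 16213)) - 3709 = ((-13305 - (8 + 1/(-112 + 41))/(-112 + 41)) + √(1295 + 16213)) - 3709 = ((-13305 - (8 + 1/(-71))/(-71)) + √17508) - 3709 = ((-13305 - (-1)*(8 - 1/71)/71) + 2*√4377) - 3709 = ((-13305 - (-1)*567/(71*71)) + 2*√4377) - 3709 = ((-13305 - 1*(-567/5041)) + 2*√4377) - 3709 = ((-13305 + 567/5041) + 2*√4377) - 3709 = (-67069938/5041 + 2*√4377) - 3709 = -85767007/5041 + 2*√4377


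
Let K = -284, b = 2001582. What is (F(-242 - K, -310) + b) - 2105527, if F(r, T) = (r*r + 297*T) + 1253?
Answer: -192998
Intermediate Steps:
F(r, T) = 1253 + r² + 297*T (F(r, T) = (r² + 297*T) + 1253 = 1253 + r² + 297*T)
(F(-242 - K, -310) + b) - 2105527 = ((1253 + (-242 - 1*(-284))² + 297*(-310)) + 2001582) - 2105527 = ((1253 + (-242 + 284)² - 92070) + 2001582) - 2105527 = ((1253 + 42² - 92070) + 2001582) - 2105527 = ((1253 + 1764 - 92070) + 2001582) - 2105527 = (-89053 + 2001582) - 2105527 = 1912529 - 2105527 = -192998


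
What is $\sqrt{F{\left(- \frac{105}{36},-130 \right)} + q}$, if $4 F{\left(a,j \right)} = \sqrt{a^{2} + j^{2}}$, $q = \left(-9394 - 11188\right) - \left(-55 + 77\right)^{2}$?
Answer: $\frac{\sqrt{-3033504 + 255 \sqrt{337}}}{12} \approx 145.03 i$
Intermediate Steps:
$q = -21066$ ($q = -20582 - 22^{2} = -20582 - 484 = -21066$)
$F{\left(a,j \right)} = \frac{\sqrt{a^{2} + j^{2}}}{4}$
$\sqrt{F{\left(- \frac{105}{36},-130 \right)} + q} = \sqrt{\frac{\sqrt{\left(- \frac{105}{36}\right)^{2} + \left(-130\right)^{2}}}{4} - 21066} = \sqrt{\frac{\sqrt{\left(\left(-105\right) \frac{1}{36}\right)^{2} + 16900}}{4} - 21066} = \sqrt{\frac{\sqrt{\left(- \frac{35}{12}\right)^{2} + 16900}}{4} - 21066} = \sqrt{\frac{\sqrt{\frac{1225}{144} + 16900}}{4} - 21066} = \sqrt{\frac{\sqrt{\frac{2434825}{144}}}{4} - 21066} = \sqrt{\frac{\frac{85}{12} \sqrt{337}}{4} - 21066} = \sqrt{\frac{85 \sqrt{337}}{48} - 21066} = \sqrt{-21066 + \frac{85 \sqrt{337}}{48}}$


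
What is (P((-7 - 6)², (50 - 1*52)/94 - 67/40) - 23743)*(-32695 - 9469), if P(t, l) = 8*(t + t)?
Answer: 887088396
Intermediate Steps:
P(t, l) = 16*t (P(t, l) = 8*(2*t) = 16*t)
(P((-7 - 6)², (50 - 1*52)/94 - 67/40) - 23743)*(-32695 - 9469) = (16*(-7 - 6)² - 23743)*(-32695 - 9469) = (16*(-13)² - 23743)*(-42164) = (16*169 - 23743)*(-42164) = (2704 - 23743)*(-42164) = -21039*(-42164) = 887088396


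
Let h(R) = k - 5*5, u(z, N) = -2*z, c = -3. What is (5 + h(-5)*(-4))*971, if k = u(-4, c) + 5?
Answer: 51463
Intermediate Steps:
k = 13 (k = -2*(-4) + 5 = 8 + 5 = 13)
h(R) = -12 (h(R) = 13 - 5*5 = 13 - 25 = -12)
(5 + h(-5)*(-4))*971 = (5 - 12*(-4))*971 = (5 + 48)*971 = 53*971 = 51463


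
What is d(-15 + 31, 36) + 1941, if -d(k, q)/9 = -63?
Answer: 2508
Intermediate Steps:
d(k, q) = 567 (d(k, q) = -9*(-63) = 567)
d(-15 + 31, 36) + 1941 = 567 + 1941 = 2508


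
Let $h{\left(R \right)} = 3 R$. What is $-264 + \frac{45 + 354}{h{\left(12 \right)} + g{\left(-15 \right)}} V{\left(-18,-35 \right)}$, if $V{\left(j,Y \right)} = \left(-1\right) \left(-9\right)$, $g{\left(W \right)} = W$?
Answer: $-93$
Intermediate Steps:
$V{\left(j,Y \right)} = 9$
$-264 + \frac{45 + 354}{h{\left(12 \right)} + g{\left(-15 \right)}} V{\left(-18,-35 \right)} = -264 + \frac{45 + 354}{3 \cdot 12 - 15} \cdot 9 = -264 + \frac{399}{36 - 15} \cdot 9 = -264 + \frac{399}{21} \cdot 9 = -264 + 399 \cdot \frac{1}{21} \cdot 9 = -264 + 19 \cdot 9 = -264 + 171 = -93$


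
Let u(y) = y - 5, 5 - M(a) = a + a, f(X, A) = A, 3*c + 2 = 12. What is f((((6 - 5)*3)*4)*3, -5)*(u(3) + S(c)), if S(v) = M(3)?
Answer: 15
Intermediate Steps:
c = 10/3 (c = -⅔ + (⅓)*12 = -⅔ + 4 = 10/3 ≈ 3.3333)
M(a) = 5 - 2*a (M(a) = 5 - (a + a) = 5 - 2*a)
S(v) = -1 (S(v) = 5 - 2*3 = 5 - 6 = -1)
u(y) = -5 + y
f((((6 - 5)*3)*4)*3, -5)*(u(3) + S(c)) = -5*((-5 + 3) - 1) = -5*(-2 - 1) = -5*(-3) = 15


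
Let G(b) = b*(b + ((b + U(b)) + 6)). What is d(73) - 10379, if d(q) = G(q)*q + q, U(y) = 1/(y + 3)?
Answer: 60782681/76 ≈ 7.9977e+5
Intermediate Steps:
U(y) = 1/(3 + y)
G(b) = b*(6 + 1/(3 + b) + 2*b) (G(b) = b*(b + ((b + 1/(3 + b)) + 6)) = b*(b + (6 + b + 1/(3 + b))) = b*(6 + 1/(3 + b) + 2*b))
d(q) = q + q²*(1 + 2*(3 + q)²)/(3 + q) (d(q) = (q*(1 + 2*(3 + q)²)/(3 + q))*q + q = q²*(1 + 2*(3 + q)²)/(3 + q) + q = q + q²*(1 + 2*(3 + q)²)/(3 + q))
d(73) - 10379 = 73*(3 + 73 + 73*(1 + 2*(3 + 73)²))/(3 + 73) - 10379 = 73*(3 + 73 + 73*(1 + 2*76²))/76 - 10379 = 73*(1/76)*(3 + 73 + 73*(1 + 2*5776)) - 10379 = 73*(1/76)*(3 + 73 + 73*(1 + 11552)) - 10379 = 73*(1/76)*(3 + 73 + 73*11553) - 10379 = 73*(1/76)*(3 + 73 + 843369) - 10379 = 73*(1/76)*843445 - 10379 = 61571485/76 - 10379 = 60782681/76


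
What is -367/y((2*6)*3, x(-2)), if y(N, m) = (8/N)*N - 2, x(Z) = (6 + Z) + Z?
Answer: -367/6 ≈ -61.167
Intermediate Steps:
x(Z) = 6 + 2*Z
y(N, m) = 6 (y(N, m) = 8 - 2 = 6)
-367/y((2*6)*3, x(-2)) = -367/6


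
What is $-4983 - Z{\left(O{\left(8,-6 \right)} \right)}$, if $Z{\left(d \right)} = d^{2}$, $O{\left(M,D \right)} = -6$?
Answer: $-5019$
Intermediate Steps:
$-4983 - Z{\left(O{\left(8,-6 \right)} \right)} = -4983 - \left(-6\right)^{2} = -4983 - 36 = -5019$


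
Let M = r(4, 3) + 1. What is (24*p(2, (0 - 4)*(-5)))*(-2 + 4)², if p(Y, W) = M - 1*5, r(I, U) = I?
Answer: 0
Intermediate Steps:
M = 5 (M = 4 + 1 = 5)
p(Y, W) = 0 (p(Y, W) = 5 - 1*5 = 5 - 5 = 0)
(24*p(2, (0 - 4)*(-5)))*(-2 + 4)² = (24*0)*(-2 + 4)² = 0*2² = 0*4 = 0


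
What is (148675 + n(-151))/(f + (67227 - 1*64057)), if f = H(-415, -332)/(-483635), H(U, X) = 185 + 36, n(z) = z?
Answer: 71831404740/1533122729 ≈ 46.853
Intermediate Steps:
H(U, X) = 221
f = -221/483635 (f = 221/(-483635) = 221*(-1/483635) = -221/483635 ≈ -0.00045696)
(148675 + n(-151))/(f + (67227 - 1*64057)) = (148675 - 151)/(-221/483635 + (67227 - 1*64057)) = 148524/(-221/483635 + (67227 - 64057)) = 148524/(-221/483635 + 3170) = 148524/(1533122729/483635) = 148524*(483635/1533122729) = 71831404740/1533122729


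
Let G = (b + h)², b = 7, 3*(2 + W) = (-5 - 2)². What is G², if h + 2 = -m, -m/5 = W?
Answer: 2798410000/81 ≈ 3.4548e+7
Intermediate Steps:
W = 43/3 (W = -2 + (-5 - 2)²/3 = -2 + (⅓)*(-7)² = -2 + (⅓)*49 = -2 + 49/3 = 43/3 ≈ 14.333)
m = -215/3 (m = -5*43/3 = -215/3 ≈ -71.667)
h = 209/3 (h = -2 - 1*(-215/3) = -2 + 215/3 = 209/3 ≈ 69.667)
G = 52900/9 (G = (7 + 209/3)² = (230/3)² = 52900/9 ≈ 5877.8)
G² = (52900/9)² = 2798410000/81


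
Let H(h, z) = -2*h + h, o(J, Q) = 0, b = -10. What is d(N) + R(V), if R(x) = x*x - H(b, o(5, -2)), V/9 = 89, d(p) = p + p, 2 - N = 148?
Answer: 641299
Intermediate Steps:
N = -146 (N = 2 - 1*148 = 2 - 148 = -146)
H(h, z) = -h
d(p) = 2*p
V = 801 (V = 9*89 = 801)
R(x) = -10 + x² (R(x) = x*x - (-1)*(-10) = x² - 1*10 = x² - 10 = -10 + x²)
d(N) + R(V) = 2*(-146) + (-10 + 801²) = -292 + (-10 + 641601) = -292 + 641591 = 641299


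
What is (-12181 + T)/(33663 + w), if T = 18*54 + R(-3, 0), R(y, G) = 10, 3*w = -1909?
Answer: -33597/99080 ≈ -0.33909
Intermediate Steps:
w = -1909/3 (w = (⅓)*(-1909) = -1909/3 ≈ -636.33)
T = 982 (T = 18*54 + 10 = 972 + 10 = 982)
(-12181 + T)/(33663 + w) = (-12181 + 982)/(33663 - 1909/3) = -11199/99080/3 = -11199*3/99080 = -33597/99080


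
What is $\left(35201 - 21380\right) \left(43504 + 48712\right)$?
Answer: $1274517336$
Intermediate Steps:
$\left(35201 - 21380\right) \left(43504 + 48712\right) = \left(35201 - 21380\right) 92216 = 13821 \cdot 92216 = 1274517336$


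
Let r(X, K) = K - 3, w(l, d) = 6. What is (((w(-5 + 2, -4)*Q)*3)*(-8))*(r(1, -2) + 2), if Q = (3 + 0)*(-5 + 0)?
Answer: -6480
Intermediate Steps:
Q = -15 (Q = 3*(-5) = -15)
r(X, K) = -3 + K
(((w(-5 + 2, -4)*Q)*3)*(-8))*(r(1, -2) + 2) = (((6*(-15))*3)*(-8))*((-3 - 2) + 2) = (-90*3*(-8))*(-5 + 2) = -270*(-8)*(-3) = 2160*(-3) = -6480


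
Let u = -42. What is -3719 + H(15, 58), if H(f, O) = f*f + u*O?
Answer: -5930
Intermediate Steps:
H(f, O) = f² - 42*O (H(f, O) = f*f - 42*O = f² - 42*O)
-3719 + H(15, 58) = -3719 + (15² - 42*58) = -3719 + (225 - 2436) = -3719 - 2211 = -5930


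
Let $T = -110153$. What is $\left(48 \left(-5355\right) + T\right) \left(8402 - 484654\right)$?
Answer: $174876400636$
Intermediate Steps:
$\left(48 \left(-5355\right) + T\right) \left(8402 - 484654\right) = \left(48 \left(-5355\right) - 110153\right) \left(8402 - 484654\right) = \left(-257040 - 110153\right) \left(-476252\right) = \left(-367193\right) \left(-476252\right) = 174876400636$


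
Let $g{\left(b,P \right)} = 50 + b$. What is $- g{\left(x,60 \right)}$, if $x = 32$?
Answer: $-82$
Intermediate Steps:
$- g{\left(x,60 \right)} = - (50 + 32) = \left(-1\right) 82 = -82$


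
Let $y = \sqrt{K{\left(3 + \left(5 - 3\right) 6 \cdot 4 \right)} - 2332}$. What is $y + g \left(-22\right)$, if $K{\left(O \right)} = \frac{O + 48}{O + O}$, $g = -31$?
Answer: $682 + \frac{11 i \sqrt{22270}}{34} \approx 682.0 + 48.281 i$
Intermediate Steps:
$K{\left(O \right)} = \frac{48 + O}{2 O}$
$y = \frac{11 i \sqrt{22270}}{34}$ ($y = \sqrt{\frac{48 + \left(3 + \left(5 - 3\right) 6 \cdot 4\right)}{2 \left(3 + \left(5 - 3\right) 6 \cdot 4\right)} - 2332} = \sqrt{\frac{48 + \left(3 + 2 \cdot 6 \cdot 4\right)}{2 \left(3 + 2 \cdot 6 \cdot 4\right)} - 2332} = \sqrt{\frac{48 + \left(3 + 12 \cdot 4\right)}{2 \left(3 + 12 \cdot 4\right)} - 2332} = \sqrt{\frac{48 + \left(3 + 48\right)}{2 \left(3 + 48\right)} - 2332} = \sqrt{\frac{48 + 51}{2 \cdot 51} - 2332} = \sqrt{\frac{1}{2} \cdot \frac{1}{51} \cdot 99 - 2332} = \sqrt{\frac{33}{34} - 2332} = \sqrt{- \frac{79255}{34}} = \frac{11 i \sqrt{22270}}{34} \approx 48.281 i$)
$y + g \left(-22\right) = \frac{11 i \sqrt{22270}}{34} - -682 = \frac{11 i \sqrt{22270}}{34} + 682 = 682 + \frac{11 i \sqrt{22270}}{34}$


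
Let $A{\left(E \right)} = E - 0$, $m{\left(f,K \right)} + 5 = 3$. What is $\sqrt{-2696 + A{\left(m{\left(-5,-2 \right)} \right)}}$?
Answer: $i \sqrt{2698} \approx 51.942 i$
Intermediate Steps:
$m{\left(f,K \right)} = -2$ ($m{\left(f,K \right)} = -5 + 3 = -2$)
$A{\left(E \right)} = E$ ($A{\left(E \right)} = E + 0 = E$)
$\sqrt{-2696 + A{\left(m{\left(-5,-2 \right)} \right)}} = \sqrt{-2696 - 2} = \sqrt{-2698} = i \sqrt{2698}$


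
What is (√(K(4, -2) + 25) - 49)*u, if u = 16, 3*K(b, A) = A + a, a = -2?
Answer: -784 + 16*√213/3 ≈ -706.16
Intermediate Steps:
K(b, A) = -⅔ + A/3 (K(b, A) = (A - 2)/3 = (-2 + A)/3 = -⅔ + A/3)
(√(K(4, -2) + 25) - 49)*u = (√((-⅔ + (⅓)*(-2)) + 25) - 49)*16 = (√((-⅔ - ⅔) + 25) - 49)*16 = (√(-4/3 + 25) - 49)*16 = (√(71/3) - 49)*16 = (√213/3 - 49)*16 = (-49 + √213/3)*16 = -784 + 16*√213/3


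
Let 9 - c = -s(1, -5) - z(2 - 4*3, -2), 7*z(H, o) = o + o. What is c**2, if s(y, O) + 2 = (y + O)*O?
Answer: 34225/49 ≈ 698.47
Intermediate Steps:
z(H, o) = 2*o/7 (z(H, o) = (o + o)/7 = (2*o)/7 = 2*o/7)
s(y, O) = -2 + O*(O + y) (s(y, O) = -2 + (y + O)*O = -2 + (O + y)*O = -2 + O*(O + y))
c = 185/7 (c = 9 - (-(-2 + (-5)**2 - 5*1) - 2*(-2)/7) = 9 - (-(-2 + 25 - 5) - 1*(-4/7)) = 9 - (-1*18 + 4/7) = 9 - (-18 + 4/7) = 9 - 1*(-122/7) = 9 + 122/7 = 185/7 ≈ 26.429)
c**2 = (185/7)**2 = 34225/49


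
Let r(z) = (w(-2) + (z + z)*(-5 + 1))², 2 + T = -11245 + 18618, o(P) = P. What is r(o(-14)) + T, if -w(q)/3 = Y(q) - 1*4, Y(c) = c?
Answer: 24271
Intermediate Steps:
w(q) = 12 - 3*q (w(q) = -3*(q - 1*4) = -3*(q - 4) = -3*(-4 + q) = 12 - 3*q)
T = 7371 (T = -2 + (-11245 + 18618) = -2 + 7373 = 7371)
r(z) = (18 - 8*z)² (r(z) = ((12 - 3*(-2)) + (z + z)*(-5 + 1))² = ((12 + 6) + (2*z)*(-4))² = (18 - 8*z)²)
r(o(-14)) + T = 4*(-9 + 4*(-14))² + 7371 = 4*(-9 - 56)² + 7371 = 4*(-65)² + 7371 = 4*4225 + 7371 = 16900 + 7371 = 24271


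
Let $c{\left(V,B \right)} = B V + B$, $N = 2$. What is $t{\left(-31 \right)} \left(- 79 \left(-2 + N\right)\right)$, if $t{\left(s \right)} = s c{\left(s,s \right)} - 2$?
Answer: $0$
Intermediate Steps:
$c{\left(V,B \right)} = B + B V$
$t{\left(s \right)} = -2 + s^{2} \left(1 + s\right)$ ($t{\left(s \right)} = s s \left(1 + s\right) - 2 = s^{2} \left(1 + s\right) - 2 = -2 + s^{2} \left(1 + s\right)$)
$t{\left(-31 \right)} \left(- 79 \left(-2 + N\right)\right) = \left(-2 + \left(-31\right)^{2} \left(1 - 31\right)\right) \left(- 79 \left(-2 + 2\right)\right) = \left(-2 + 961 \left(-30\right)\right) \left(\left(-79\right) 0\right) = \left(-2 - 28830\right) 0 = \left(-28832\right) 0 = 0$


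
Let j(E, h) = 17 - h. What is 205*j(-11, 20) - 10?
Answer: -625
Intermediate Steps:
205*j(-11, 20) - 10 = 205*(17 - 1*20) - 10 = 205*(17 - 20) - 10 = 205*(-3) - 10 = -615 - 10 = -625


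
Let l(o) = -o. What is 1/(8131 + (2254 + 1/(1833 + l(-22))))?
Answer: 1855/19264176 ≈ 9.6293e-5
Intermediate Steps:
1/(8131 + (2254 + 1/(1833 + l(-22)))) = 1/(8131 + (2254 + 1/(1833 - 1*(-22)))) = 1/(8131 + (2254 + 1/(1833 + 22))) = 1/(8131 + (2254 + 1/1855)) = 1/(8131 + 4181171/1855) = 1/(19264176/1855) = 1855/19264176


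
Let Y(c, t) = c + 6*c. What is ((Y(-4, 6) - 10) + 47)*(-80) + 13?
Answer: -707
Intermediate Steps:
Y(c, t) = 7*c
((Y(-4, 6) - 10) + 47)*(-80) + 13 = ((7*(-4) - 10) + 47)*(-80) + 13 = ((-28 - 10) + 47)*(-80) + 13 = (-38 + 47)*(-80) + 13 = 9*(-80) + 13 = -720 + 13 = -707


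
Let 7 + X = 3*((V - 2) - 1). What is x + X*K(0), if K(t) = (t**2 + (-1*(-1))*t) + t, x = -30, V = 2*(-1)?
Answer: -30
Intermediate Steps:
V = -2
X = -22 (X = -7 + 3*((-2 - 2) - 1) = -7 + 3*(-4 - 1) = -7 + 3*(-5) = -7 - 15 = -22)
K(t) = t**2 + 2*t (K(t) = (t**2 + 1*t) + t = (t**2 + t) + t = (t + t**2) + t = t**2 + 2*t)
x + X*K(0) = -30 - 0*(2 + 0) = -30 - 0*2 = -30 - 22*0 = -30 + 0 = -30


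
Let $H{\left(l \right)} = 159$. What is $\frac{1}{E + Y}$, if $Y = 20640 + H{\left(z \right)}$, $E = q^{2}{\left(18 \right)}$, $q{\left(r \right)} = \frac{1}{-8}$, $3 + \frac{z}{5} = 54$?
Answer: $\frac{64}{1331137} \approx 4.8079 \cdot 10^{-5}$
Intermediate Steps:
$z = 255$ ($z = -15 + 5 \cdot 54 = -15 + 270 = 255$)
$q{\left(r \right)} = - \frac{1}{8}$
$E = \frac{1}{64}$ ($E = \left(- \frac{1}{8}\right)^{2} = \frac{1}{64} \approx 0.015625$)
$Y = 20799$ ($Y = 20640 + 159 = 20799$)
$\frac{1}{E + Y} = \frac{1}{\frac{1}{64} + 20799} = \frac{1}{\frac{1331137}{64}} = \frac{64}{1331137}$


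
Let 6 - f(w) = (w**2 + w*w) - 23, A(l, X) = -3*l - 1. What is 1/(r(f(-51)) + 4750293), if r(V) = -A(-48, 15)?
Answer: 1/4750150 ≈ 2.1052e-7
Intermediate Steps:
A(l, X) = -1 - 3*l
f(w) = 29 - 2*w**2 (f(w) = 6 - ((w**2 + w*w) - 23) = 6 - ((w**2 + w**2) - 23) = 6 - (2*w**2 - 23) = 6 - (-23 + 2*w**2) = 6 + (23 - 2*w**2) = 29 - 2*w**2)
r(V) = -143 (r(V) = -(-1 - 3*(-48)) = -(-1 + 144) = -1*143 = -143)
1/(r(f(-51)) + 4750293) = 1/(-143 + 4750293) = 1/4750150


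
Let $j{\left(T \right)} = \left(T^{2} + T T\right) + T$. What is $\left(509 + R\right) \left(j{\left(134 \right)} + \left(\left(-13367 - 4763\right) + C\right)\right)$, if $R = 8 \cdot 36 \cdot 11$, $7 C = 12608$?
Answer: $\frac{507499540}{7} \approx 7.25 \cdot 10^{7}$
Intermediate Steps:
$C = \frac{12608}{7}$ ($C = \frac{1}{7} \cdot 12608 = \frac{12608}{7} \approx 1801.1$)
$j{\left(T \right)} = T + 2 T^{2}$ ($j{\left(T \right)} = \left(T^{2} + T^{2}\right) + T = 2 T^{2} + T = T + 2 T^{2}$)
$R = 3168$ ($R = 288 \cdot 11 = 3168$)
$\left(509 + R\right) \left(j{\left(134 \right)} + \left(\left(-13367 - 4763\right) + C\right)\right) = \left(509 + 3168\right) \left(134 \left(1 + 2 \cdot 134\right) + \left(\left(-13367 - 4763\right) + \frac{12608}{7}\right)\right) = 3677 \left(134 \left(1 + 268\right) + \left(-18130 + \frac{12608}{7}\right)\right) = 3677 \left(134 \cdot 269 - \frac{114302}{7}\right) = 3677 \left(36046 - \frac{114302}{7}\right) = 3677 \cdot \frac{138020}{7} = \frac{507499540}{7}$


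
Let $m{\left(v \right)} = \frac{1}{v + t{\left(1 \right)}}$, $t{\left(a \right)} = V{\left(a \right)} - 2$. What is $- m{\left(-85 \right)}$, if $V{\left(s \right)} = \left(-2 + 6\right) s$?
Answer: $\frac{1}{83} \approx 0.012048$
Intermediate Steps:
$V{\left(s \right)} = 4 s$
$t{\left(a \right)} = -2 + 4 a$ ($t{\left(a \right)} = 4 a - 2 = -2 + 4 a$)
$m{\left(v \right)} = \frac{1}{2 + v}$ ($m{\left(v \right)} = \frac{1}{v + \left(-2 + 4 \cdot 1\right)} = \frac{1}{v + \left(-2 + 4\right)} = \frac{1}{v + 2} = \frac{1}{2 + v}$)
$- m{\left(-85 \right)} = - \frac{1}{2 - 85} = - \frac{1}{-83} = \left(-1\right) \left(- \frac{1}{83}\right) = \frac{1}{83}$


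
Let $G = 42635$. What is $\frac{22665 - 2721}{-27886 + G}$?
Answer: $\frac{19944}{14749} \approx 1.3522$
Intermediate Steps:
$\frac{22665 - 2721}{-27886 + G} = \frac{22665 - 2721}{-27886 + 42635} = \frac{19944}{14749}$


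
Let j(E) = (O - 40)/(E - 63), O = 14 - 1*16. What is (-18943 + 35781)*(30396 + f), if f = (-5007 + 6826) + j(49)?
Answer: 542486684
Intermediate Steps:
O = -2 (O = 14 - 16 = -2)
j(E) = -42/(-63 + E) (j(E) = (-2 - 40)/(E - 63) = -42/(-63 + E))
f = 1822 (f = (-5007 + 6826) - 42/(-63 + 49) = 1819 - 42/(-14) = 1819 - 42*(-1/14) = 1819 + 3 = 1822)
(-18943 + 35781)*(30396 + f) = (-18943 + 35781)*(30396 + 1822) = 16838*32218 = 542486684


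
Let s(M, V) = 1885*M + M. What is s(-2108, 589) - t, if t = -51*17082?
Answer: -3104506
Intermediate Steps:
s(M, V) = 1886*M
t = -871182
s(-2108, 589) - t = 1886*(-2108) - 1*(-871182) = -3975688 + 871182 = -3104506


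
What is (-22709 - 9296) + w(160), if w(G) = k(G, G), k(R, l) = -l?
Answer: -32165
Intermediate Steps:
w(G) = -G
(-22709 - 9296) + w(160) = (-22709 - 9296) - 1*160 = -32005 - 160 = -32165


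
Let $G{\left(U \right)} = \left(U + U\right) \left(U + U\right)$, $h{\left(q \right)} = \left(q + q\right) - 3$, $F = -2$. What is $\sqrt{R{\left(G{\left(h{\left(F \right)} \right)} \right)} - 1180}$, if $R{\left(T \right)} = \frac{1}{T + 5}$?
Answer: $\frac{i \sqrt{47672979}}{201} \approx 34.351 i$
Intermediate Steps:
$h{\left(q \right)} = -3 + 2 q$ ($h{\left(q \right)} = 2 q - 3 = -3 + 2 q$)
$G{\left(U \right)} = 4 U^{2}$ ($G{\left(U \right)} = 2 U 2 U = 4 U^{2}$)
$R{\left(T \right)} = \frac{1}{5 + T}$
$\sqrt{R{\left(G{\left(h{\left(F \right)} \right)} \right)} - 1180} = \sqrt{\frac{1}{5 + 4 \left(-3 + 2 \left(-2\right)\right)^{2}} - 1180} = \sqrt{\frac{1}{5 + 4 \left(-3 - 4\right)^{2}} - 1180} = \sqrt{\frac{1}{5 + 4 \left(-7\right)^{2}} - 1180} = \sqrt{\frac{1}{5 + 4 \cdot 49} - 1180} = \sqrt{\frac{1}{5 + 196} - 1180} = \sqrt{\frac{1}{201} - 1180} = \sqrt{- \frac{237179}{201}} = \frac{i \sqrt{47672979}}{201}$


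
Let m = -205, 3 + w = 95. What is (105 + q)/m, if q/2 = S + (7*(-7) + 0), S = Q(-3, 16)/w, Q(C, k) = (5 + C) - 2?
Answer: -7/205 ≈ -0.034146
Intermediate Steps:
w = 92 (w = -3 + 95 = 92)
Q(C, k) = 3 + C
S = 0 (S = (3 - 3)/92 = 0*(1/92) = 0)
q = -98 (q = 2*(0 + (7*(-7) + 0)) = 2*(0 + (-49 + 0)) = 2*(0 - 49) = 2*(-49) = -98)
(105 + q)/m = (105 - 98)/(-205) = -1/205*7 = -7/205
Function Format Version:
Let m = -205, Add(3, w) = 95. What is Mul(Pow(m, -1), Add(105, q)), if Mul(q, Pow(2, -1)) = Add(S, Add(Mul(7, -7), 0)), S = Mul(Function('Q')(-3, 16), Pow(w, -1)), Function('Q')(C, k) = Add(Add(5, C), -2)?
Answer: Rational(-7, 205) ≈ -0.034146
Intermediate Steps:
w = 92 (w = Add(-3, 95) = 92)
Function('Q')(C, k) = Add(3, C)
S = 0 (S = Mul(Add(3, -3), Pow(92, -1)) = Mul(0, Rational(1, 92)) = 0)
q = -98 (q = Mul(2, Add(0, Add(Mul(7, -7), 0))) = Mul(2, Add(0, Add(-49, 0))) = Mul(2, Add(0, -49)) = Mul(2, -49) = -98)
Mul(Pow(m, -1), Add(105, q)) = Mul(Pow(-205, -1), Add(105, -98)) = Mul(Rational(-1, 205), 7) = Rational(-7, 205)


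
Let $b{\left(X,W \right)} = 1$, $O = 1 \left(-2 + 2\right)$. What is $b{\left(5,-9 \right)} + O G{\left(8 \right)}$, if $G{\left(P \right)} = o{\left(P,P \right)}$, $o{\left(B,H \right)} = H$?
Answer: $1$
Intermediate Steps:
$G{\left(P \right)} = P$
$O = 0$ ($O = 1 \cdot 0 = 0$)
$b{\left(5,-9 \right)} + O G{\left(8 \right)} = 1 + 0 \cdot 8 = 1 + 0 = 1$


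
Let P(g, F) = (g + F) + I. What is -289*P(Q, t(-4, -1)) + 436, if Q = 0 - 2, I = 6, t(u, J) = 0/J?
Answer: -720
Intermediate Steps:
t(u, J) = 0
Q = -2
P(g, F) = 6 + F + g (P(g, F) = (g + F) + 6 = (F + g) + 6 = 6 + F + g)
-289*P(Q, t(-4, -1)) + 436 = -289*(6 + 0 - 2) + 436 = -289*4 + 436 = -1156 + 436 = -720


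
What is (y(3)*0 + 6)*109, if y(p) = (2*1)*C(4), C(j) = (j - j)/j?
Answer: 654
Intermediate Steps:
C(j) = 0 (C(j) = 0/j = 0)
y(p) = 0 (y(p) = (2*1)*0 = 2*0 = 0)
(y(3)*0 + 6)*109 = (0*0 + 6)*109 = (0 + 6)*109 = 6*109 = 654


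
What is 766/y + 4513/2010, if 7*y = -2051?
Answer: -217351/588930 ≈ -0.36906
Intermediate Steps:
y = -293 (y = (⅐)*(-2051) = -293)
766/y + 4513/2010 = 766/(-293) + 4513/2010 = 766*(-1/293) + 4513*(1/2010) = -766/293 + 4513/2010 = -217351/588930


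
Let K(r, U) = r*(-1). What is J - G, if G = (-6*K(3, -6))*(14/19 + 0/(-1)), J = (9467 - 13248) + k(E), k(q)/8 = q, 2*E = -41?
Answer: -75207/19 ≈ -3958.3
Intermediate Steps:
E = -41/2 (E = (½)*(-41) = -41/2 ≈ -20.500)
k(q) = 8*q
J = -3945 (J = (9467 - 13248) + 8*(-41/2) = -3781 - 164 = -3945)
K(r, U) = -r
G = 252/19 (G = (-(-6)*3)*(14/19 + 0/(-1)) = (-6*(-3))*(14*(1/19) + 0*(-1)) = 18*(14/19 + 0) = 18*(14/19) = 252/19 ≈ 13.263)
J - G = -3945 - 1*252/19 = -3945 - 252/19 = -75207/19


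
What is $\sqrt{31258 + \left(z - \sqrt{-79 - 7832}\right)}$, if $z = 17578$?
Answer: $\sqrt{48836 - 3 i \sqrt{879}} \approx 220.99 - 0.201 i$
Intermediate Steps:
$\sqrt{31258 + \left(z - \sqrt{-79 - 7832}\right)} = \sqrt{31258 + \left(17578 - \sqrt{-79 - 7832}\right)} = \sqrt{31258 + \left(17578 - \sqrt{-7911}\right)} = \sqrt{31258 + \left(17578 - 3 i \sqrt{879}\right)} = \sqrt{48836 - 3 i \sqrt{879}}$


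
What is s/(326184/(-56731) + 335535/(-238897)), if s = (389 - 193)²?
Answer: -520646889000112/96959615133 ≈ -5369.7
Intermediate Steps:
s = 38416 (s = 196² = 38416)
s/(326184/(-56731) + 335535/(-238897)) = 38416/(326184/(-56731) + 335535/(-238897)) = 38416/(326184*(-1/56731) + 335535*(-1/238897)) = 38416/(-326184/56731 - 335535/238897) = 38416/(-96959615133/13552865707) = 38416*(-13552865707/96959615133) = -520646889000112/96959615133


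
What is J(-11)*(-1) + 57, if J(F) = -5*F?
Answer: 2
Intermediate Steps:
J(-11)*(-1) + 57 = -5*(-11)*(-1) + 57 = 55*(-1) + 57 = -55 + 57 = 2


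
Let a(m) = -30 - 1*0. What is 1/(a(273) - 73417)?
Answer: -1/73447 ≈ -1.3615e-5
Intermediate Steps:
a(m) = -30 (a(m) = -30 + 0 = -30)
1/(a(273) - 73417) = 1/(-30 - 73417) = 1/(-73447) = -1/73447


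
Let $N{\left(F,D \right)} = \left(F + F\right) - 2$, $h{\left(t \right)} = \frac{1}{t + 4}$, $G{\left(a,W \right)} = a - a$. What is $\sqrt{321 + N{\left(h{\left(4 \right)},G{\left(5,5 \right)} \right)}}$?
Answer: $\frac{\sqrt{1277}}{2} \approx 17.868$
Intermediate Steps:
$G{\left(a,W \right)} = 0$
$h{\left(t \right)} = \frac{1}{4 + t}$
$N{\left(F,D \right)} = -2 + 2 F$ ($N{\left(F,D \right)} = 2 F - 2 = -2 + 2 F$)
$\sqrt{321 + N{\left(h{\left(4 \right)},G{\left(5,5 \right)} \right)}} = \sqrt{321 - \left(2 - \frac{2}{4 + 4}\right)} = \sqrt{321 - \left(2 - \frac{2}{8}\right)} = \sqrt{321 + \left(-2 + 2 \cdot \frac{1}{8}\right)} = \sqrt{321 + \left(-2 + \frac{1}{4}\right)} = \sqrt{321 - \frac{7}{4}} = \sqrt{\frac{1277}{4}} = \frac{\sqrt{1277}}{2}$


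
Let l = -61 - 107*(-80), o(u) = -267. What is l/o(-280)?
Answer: -2833/89 ≈ -31.831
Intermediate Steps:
l = 8499 (l = -61 + 8560 = 8499)
l/o(-280) = 8499/(-267) = 8499*(-1/267) = -2833/89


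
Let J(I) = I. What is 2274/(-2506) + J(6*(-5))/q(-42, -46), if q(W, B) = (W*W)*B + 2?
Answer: -46110432/50835463 ≈ -0.90705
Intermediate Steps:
q(W, B) = 2 + B*W² (q(W, B) = W²*B + 2 = B*W² + 2 = 2 + B*W²)
2274/(-2506) + J(6*(-5))/q(-42, -46) = 2274/(-2506) + (6*(-5))/(2 - 46*(-42)²) = 2274*(-1/2506) - 30/(2 - 46*1764) = -1137/1253 - 30/(2 - 81144) = -1137/1253 - 30/(-81142) = -1137/1253 - 30*(-1/81142) = -1137/1253 + 15/40571 = -46110432/50835463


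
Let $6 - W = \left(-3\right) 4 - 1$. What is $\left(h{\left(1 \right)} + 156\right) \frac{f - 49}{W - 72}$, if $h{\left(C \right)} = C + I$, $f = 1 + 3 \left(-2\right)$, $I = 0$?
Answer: $\frac{8478}{53} \approx 159.96$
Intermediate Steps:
$f = -5$ ($f = 1 - 6 = -5$)
$W = 19$ ($W = 6 - \left(\left(-3\right) 4 - 1\right) = 6 - \left(-12 - 1\right) = 6 - -13 = 6 + 13 = 19$)
$h{\left(C \right)} = C$ ($h{\left(C \right)} = C + 0 = C$)
$\left(h{\left(1 \right)} + 156\right) \frac{f - 49}{W - 72} = \left(1 + 156\right) \frac{-5 - 49}{19 - 72} = 157 \left(- \frac{54}{-53}\right) = 157 \left(\left(-54\right) \left(- \frac{1}{53}\right)\right) = 157 \cdot \frac{54}{53} = \frac{8478}{53}$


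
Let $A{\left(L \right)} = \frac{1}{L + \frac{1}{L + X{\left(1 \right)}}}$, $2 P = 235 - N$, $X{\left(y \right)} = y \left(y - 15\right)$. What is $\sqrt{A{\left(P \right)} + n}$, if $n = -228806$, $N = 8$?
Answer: $\frac{2 i \sqrt{85278338178}}{1221} \approx 478.34 i$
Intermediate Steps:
$X{\left(y \right)} = y \left(-15 + y\right)$
$P = \frac{227}{2}$ ($P = \frac{235 - 8}{2} = \frac{1}{2} \cdot 227 = \frac{227}{2} \approx 113.5$)
$A{\left(L \right)} = \frac{1}{L + \frac{1}{-14 + L}}$ ($A{\left(L \right)} = \frac{1}{L + \frac{1}{L + 1 \left(-15 + 1\right)}} = \frac{1}{L + \frac{1}{L + 1 \left(-14\right)}} = \frac{1}{L + \frac{1}{L - 14}} = \frac{1}{L + \frac{1}{-14 + L}}$)
$\sqrt{A{\left(P \right)} + n} = \sqrt{\frac{-14 + \frac{227}{2}}{1 + \left(\frac{227}{2}\right)^{2} - 1589} - 228806} = \sqrt{\frac{1}{1 + \frac{51529}{4} - 1589} \cdot \frac{199}{2} - 228806} = \sqrt{\frac{1}{\frac{45177}{4}} \cdot \frac{199}{2} - 228806} = \sqrt{\frac{4}{45177} \cdot \frac{199}{2} - 228806} = \sqrt{\frac{398}{45177} - 228806} = \sqrt{- \frac{10336768264}{45177}} = \frac{2 i \sqrt{85278338178}}{1221}$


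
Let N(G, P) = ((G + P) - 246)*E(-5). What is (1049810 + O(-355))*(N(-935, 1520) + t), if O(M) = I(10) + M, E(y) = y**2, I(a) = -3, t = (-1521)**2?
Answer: 2436739390032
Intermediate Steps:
t = 2313441
O(M) = -3 + M
N(G, P) = -6150 + 25*G + 25*P (N(G, P) = ((G + P) - 246)*(-5)**2 = (-246 + G + P)*25 = -6150 + 25*G + 25*P)
(1049810 + O(-355))*(N(-935, 1520) + t) = (1049810 + (-3 - 355))*((-6150 + 25*(-935) + 25*1520) + 2313441) = (1049810 - 358)*((-6150 - 23375 + 38000) + 2313441) = 1049452*(8475 + 2313441) = 1049452*2321916 = 2436739390032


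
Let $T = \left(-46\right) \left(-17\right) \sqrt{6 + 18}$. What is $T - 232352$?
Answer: $-232352 + 1564 \sqrt{6} \approx -2.2852 \cdot 10^{5}$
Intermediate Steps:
$T = 1564 \sqrt{6}$ ($T = 782 \sqrt{24} = 782 \cdot 2 \sqrt{6} = 1564 \sqrt{6} \approx 3831.0$)
$T - 232352 = 1564 \sqrt{6} - 232352 = -232352 + 1564 \sqrt{6}$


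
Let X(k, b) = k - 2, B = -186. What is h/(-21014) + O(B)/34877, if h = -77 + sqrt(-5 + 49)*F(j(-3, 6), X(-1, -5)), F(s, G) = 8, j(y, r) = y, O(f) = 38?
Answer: 497723/104700754 - 8*sqrt(11)/10507 ≈ 0.0022285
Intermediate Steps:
X(k, b) = -2 + k
h = -77 + 16*sqrt(11) (h = -77 + sqrt(-5 + 49)*8 = -77 + sqrt(44)*8 = -77 + (2*sqrt(11))*8 = -77 + 16*sqrt(11) ≈ -23.934)
h/(-21014) + O(B)/34877 = (-77 + 16*sqrt(11))/(-21014) + 38/34877 = (-77 + 16*sqrt(11))*(-1/21014) + 38*(1/34877) = (11/3002 - 8*sqrt(11)/10507) + 38/34877 = 497723/104700754 - 8*sqrt(11)/10507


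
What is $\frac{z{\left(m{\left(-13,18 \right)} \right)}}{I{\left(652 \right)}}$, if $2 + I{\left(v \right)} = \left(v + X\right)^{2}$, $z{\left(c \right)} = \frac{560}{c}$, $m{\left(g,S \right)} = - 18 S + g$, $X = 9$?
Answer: $- \frac{80}{21034529} \approx -3.8033 \cdot 10^{-6}$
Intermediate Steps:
$m{\left(g,S \right)} = g - 18 S$
$I{\left(v \right)} = -2 + \left(9 + v\right)^{2}$ ($I{\left(v \right)} = -2 + \left(v + 9\right)^{2} = -2 + \left(9 + v\right)^{2}$)
$\frac{z{\left(m{\left(-13,18 \right)} \right)}}{I{\left(652 \right)}} = \frac{560 \frac{1}{-13 - 324}}{-2 + \left(9 + 652\right)^{2}} = \frac{560 \frac{1}{-13 - 324}}{-2 + 661^{2}} = \frac{560 \frac{1}{-337}}{-2 + 436921} = \frac{560 \left(- \frac{1}{337}\right)}{436919} = \left(- \frac{560}{337}\right) \frac{1}{436919} = - \frac{80}{21034529}$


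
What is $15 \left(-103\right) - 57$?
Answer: $-1602$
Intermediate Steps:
$15 \left(-103\right) - 57 = -1545 - 57 = -1602$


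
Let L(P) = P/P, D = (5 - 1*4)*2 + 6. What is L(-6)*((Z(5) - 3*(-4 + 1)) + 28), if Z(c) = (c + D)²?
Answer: 206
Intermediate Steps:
D = 8 (D = (5 - 4)*2 + 6 = 1*2 + 6 = 2 + 6 = 8)
Z(c) = (8 + c)² (Z(c) = (c + 8)² = (8 + c)²)
L(P) = 1
L(-6)*((Z(5) - 3*(-4 + 1)) + 28) = 1*(((8 + 5)² - 3*(-4 + 1)) + 28) = 1*((13² - 3*(-3)) + 28) = 1*((169 + 9) + 28) = 1*(178 + 28) = 1*206 = 206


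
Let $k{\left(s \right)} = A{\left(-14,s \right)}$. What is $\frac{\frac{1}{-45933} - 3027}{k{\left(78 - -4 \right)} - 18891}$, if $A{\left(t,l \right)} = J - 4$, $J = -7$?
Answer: $\frac{69519596}{434112783} \approx 0.16014$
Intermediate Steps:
$A{\left(t,l \right)} = -11$ ($A{\left(t,l \right)} = -7 - 4 = -11$)
$k{\left(s \right)} = -11$
$\frac{\frac{1}{-45933} - 3027}{k{\left(78 - -4 \right)} - 18891} = \frac{\frac{1}{-45933} - 3027}{-11 - 18891} = \frac{- \frac{1}{45933} - 3027}{-18902} = \left(- \frac{139039192}{45933}\right) \left(- \frac{1}{18902}\right) = \frac{69519596}{434112783}$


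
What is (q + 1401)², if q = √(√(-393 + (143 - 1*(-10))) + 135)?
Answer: (1401 + √(135 + 4*I*√15))² ≈ 1.9955e+6 + 1.88e+3*I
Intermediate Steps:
q = √(135 + 4*I*√15) (q = √(√(-393 + (143 + 10)) + 135) = √(√(-393 + 153) + 135) = √(√(-240) + 135) = √(4*I*√15 + 135) = √(135 + 4*I*√15) ≈ 11.638 + 0.66558*I)
(q + 1401)² = (√(135 + 4*I*√15) + 1401)² = (1401 + √(135 + 4*I*√15))²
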